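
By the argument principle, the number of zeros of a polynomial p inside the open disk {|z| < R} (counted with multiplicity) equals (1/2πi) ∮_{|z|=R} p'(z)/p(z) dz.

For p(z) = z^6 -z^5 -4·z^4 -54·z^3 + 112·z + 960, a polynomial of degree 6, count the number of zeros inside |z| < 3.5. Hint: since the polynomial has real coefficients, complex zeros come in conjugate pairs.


The zeros of p are: (-1 + 3i), (-1 - 3i), 3, 4, (-2 + 2i), (-2 - 2i).
Their magnitudes are: 3.162, 3.162, 3, 4, 2.828, 2.828.
Zeros with |z| < R = 3.5: (-1 + 3i), (-1 - 3i), 3, (-2 + 2i), (-2 - 2i).
Count = 5.
By the argument principle, (1/2πi) ∮_{|z|=R} p'(z)/p(z) dz equals exactly this count.

Number of zeros inside |z| < 3.5: 5.


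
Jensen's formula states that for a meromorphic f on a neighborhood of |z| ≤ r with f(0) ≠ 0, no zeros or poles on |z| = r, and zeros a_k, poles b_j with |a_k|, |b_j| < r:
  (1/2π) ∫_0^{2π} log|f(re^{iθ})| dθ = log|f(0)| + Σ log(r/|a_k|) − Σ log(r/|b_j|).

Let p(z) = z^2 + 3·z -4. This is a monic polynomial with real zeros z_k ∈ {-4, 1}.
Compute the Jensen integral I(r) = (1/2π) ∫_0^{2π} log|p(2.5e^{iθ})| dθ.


Zeros: -4, 1; r = 2.5.
Inside |z| < r: 1. Outside (|z| ≥ r): -4.
p(0) = -4, so log|p(0)| = log(4) = 1.3863.
Apply Jensen: I(r) = log|p(0)| + Σ_k log(r/|z_k|), summed over zeros inside |z| < r.
  log(r/|z_k|) for z_k = 1: log(2.5/1) = 0.9163
  Outside zeros (-4) contribute nothing to the Jensen sum.
Sum over inside zeros: 0.9163.
I(r) = log|p(0)| + (inside sum) = 1.3863 + 0.9163 = 2.3026.
Note: since some zeros are outside |z| ≤ r, the simplified n·log(r) form does NOT apply — only the inside zeros contribute.

I(r) ≈ 2.3026.


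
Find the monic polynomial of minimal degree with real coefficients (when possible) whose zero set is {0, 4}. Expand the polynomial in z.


The polynomial is p(z) = ∏_{α ∈ S} (z − α), where S = {0, 4}.
Expanding the product yields: p(z) = z^2 -4·z.
The resulting polynomial has degree 2 and real coefficients as required.

p(z) = z^2 -4·z.


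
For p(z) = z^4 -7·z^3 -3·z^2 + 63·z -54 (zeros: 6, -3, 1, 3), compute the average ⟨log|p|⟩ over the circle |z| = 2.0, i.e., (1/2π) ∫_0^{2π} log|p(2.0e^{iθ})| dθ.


Zeros: -3, 1, 3, 6; r = 2.0.
Inside |z| < r: 1. Outside (|z| ≥ r): -3, 3, 6.
p(0) = -54, so log|p(0)| = log(54) = 3.9890.
Apply Jensen: I(r) = log|p(0)| + Σ_k log(r/|z_k|), summed over zeros inside |z| < r.
  log(r/|z_k|) for z_k = 1: log(2.0/1) = 0.6931
  Outside zeros (-3, 3, 6) contribute nothing to the Jensen sum.
Sum over inside zeros: 0.6931.
I(r) = log|p(0)| + (inside sum) = 3.9890 + 0.6931 = 4.6821.
Note: since some zeros are outside |z| ≤ r, the simplified n·log(r) form does NOT apply — only the inside zeros contribute.

I(r) ≈ 4.6821.


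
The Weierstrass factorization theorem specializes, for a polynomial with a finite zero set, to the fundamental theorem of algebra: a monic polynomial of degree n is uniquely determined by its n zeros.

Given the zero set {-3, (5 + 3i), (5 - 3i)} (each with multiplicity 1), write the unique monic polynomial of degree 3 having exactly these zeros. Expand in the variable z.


The polynomial is p(z) = ∏_{α ∈ S} (z − α), where S = {-3, (5 + 3i), (5 - 3i)}.
Expanding the product yields: p(z) = z^3 -7·z^2 + 4·z + 102.
Note conjugate pairs combine to real quadratics: (z − (5+3i))(z − (5−3i)) = z² − 10z + 34.
The resulting polynomial has degree 3 and real coefficients as required.

p(z) = z^3 -7·z^2 + 4·z + 102.


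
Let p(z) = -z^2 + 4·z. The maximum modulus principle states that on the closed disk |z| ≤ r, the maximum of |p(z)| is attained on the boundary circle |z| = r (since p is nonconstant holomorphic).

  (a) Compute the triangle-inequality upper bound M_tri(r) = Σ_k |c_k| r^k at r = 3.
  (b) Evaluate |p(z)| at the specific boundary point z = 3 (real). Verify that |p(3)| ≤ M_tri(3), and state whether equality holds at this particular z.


Coefficients: c_0 = 0, c_1 = 4, c_2 = -1. Radius r = 3.
Part (a). Triangle bound: M_tri(r) = Σ_k |c_k| r^k
  = |0|·3^0 + |4|·3^1 + |-1|·3^2
  = 0 + 12 + 9 = 21.
This bounds M(r) := max_{|z|=r} |p(z)| from above; equality holds iff all terms c_k z^k can be made to align in phase at a single z on |z|=r.
Part (b). At z = 3 (real, on the circle |z| = r):
  p(3) = (0)·3^0 + (4)·3^1 + (-1)·3^2 = 3.
  |p(3)| = 3.
Check: |p(3)| = 3 ≤ 21 = M_tri(3). ✓ Equality does not hold at z = 3 (the coefficients have mixed signs, so the terms do not all align in phase there).

M_tri(3) = 21; |p(3)| = 3; equality at z=3: no.


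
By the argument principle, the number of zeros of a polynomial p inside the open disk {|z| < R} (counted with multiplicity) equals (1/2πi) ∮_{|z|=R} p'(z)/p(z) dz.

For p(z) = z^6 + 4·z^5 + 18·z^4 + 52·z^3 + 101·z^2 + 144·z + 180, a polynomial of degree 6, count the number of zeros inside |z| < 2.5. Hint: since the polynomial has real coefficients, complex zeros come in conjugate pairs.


The zeros of p are: (0 + 3i), (0 - 3i), (0 + 2i), (0 - 2i), (-2 + 1i), (-2 - 1i).
Their magnitudes are: 3, 3, 2, 2, 2.236, 2.236.
Zeros with |z| < R = 2.5: (0 + 2i), (0 - 2i), (-2 + 1i), (-2 - 1i).
Count = 4.
By the argument principle, (1/2πi) ∮_{|z|=R} p'(z)/p(z) dz equals exactly this count.

Number of zeros inside |z| < 2.5: 4.


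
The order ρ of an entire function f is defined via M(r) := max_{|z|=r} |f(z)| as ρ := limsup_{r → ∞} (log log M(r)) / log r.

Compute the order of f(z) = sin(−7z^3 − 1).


Write sin(w) = (e^{iw} ± e^{−iw})/(2 or 2i), so |sin(w)| ≤ e^{|w|}. With w = −7z^3 − 1, |w| ≤ 7r^3 + 1 on |z|=r, giving M(r) ≤ e^{7r^3 + 1} and ρ ≤ 3. For the lower bound, choose z on |z|=r with -7z^3 purely imaginary of modulus 7r^3; then |sin(−7z^3 − 1)| grows like e^{7r^3}/2, so ρ ≥ 3. Hence ρ = 3.
Therefore ρ = 3.

Order ρ = 3.


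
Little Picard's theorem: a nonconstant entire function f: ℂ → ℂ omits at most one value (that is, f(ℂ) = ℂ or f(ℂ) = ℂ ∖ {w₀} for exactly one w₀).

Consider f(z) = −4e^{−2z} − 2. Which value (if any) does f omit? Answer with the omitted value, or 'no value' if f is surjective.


Little Picard bounds the complement of f(ℂ) to at most one point.
e^{−2z} is never zero on ℂ, so -4·e^{−2z} takes every value in ℂ ∖ {0}. Adding -2 shifts the range to ℂ ∖ {-2}. Thus f omits exactly the value -2.

Omitted value: -2.


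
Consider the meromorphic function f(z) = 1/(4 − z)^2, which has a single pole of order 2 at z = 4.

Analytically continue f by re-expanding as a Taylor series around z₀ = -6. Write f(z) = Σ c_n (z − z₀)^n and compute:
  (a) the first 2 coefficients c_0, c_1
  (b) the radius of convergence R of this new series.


Let w = z − z₀, so z = z₀ + w.
Then 4 − z = 4 − (z₀ + w) = (4 − z₀) − w = 10 − w.
f(z) = 1/(10 − w)^2 = (1/(10)^2) · (1 − w/(10))^{−2}.
By the binomial series (1−u)^{−2} = Σ_{n≥0} C(n+1, 1) u^n for |u|<1, with u = w/(10):
  c_n = C(n+1, 1) / (10)^(n+2).
  c_0 = 1/(10)^2 = 1/100.
  c_1 = 2/(10)^3 = 1/500.
The series is valid for |w/d| < 1, i.e. |z − z₀| < |d|.
Radius of convergence: R = |4 − z₀| = |10| = 10 (distance from z₀ to the singularity z = 4).

c_0 = 1/100, c_1 = 1/500; R = 10.


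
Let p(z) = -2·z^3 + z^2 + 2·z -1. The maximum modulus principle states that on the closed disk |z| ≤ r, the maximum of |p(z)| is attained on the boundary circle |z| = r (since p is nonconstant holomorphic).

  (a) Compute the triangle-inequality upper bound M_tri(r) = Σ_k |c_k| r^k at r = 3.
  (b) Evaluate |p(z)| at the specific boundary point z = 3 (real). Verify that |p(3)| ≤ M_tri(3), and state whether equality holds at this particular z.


Coefficients: c_0 = -1, c_1 = 2, c_2 = 1, c_3 = -2. Radius r = 3.
Part (a). Triangle bound: M_tri(r) = Σ_k |c_k| r^k
  = |-1|·3^0 + |2|·3^1 + |1|·3^2 + |-2|·3^3
  = 1 + 6 + 9 + 54 = 70.
This bounds M(r) := max_{|z|=r} |p(z)| from above; equality holds iff all terms c_k z^k can be made to align in phase at a single z on |z|=r.
Part (b). At z = 3 (real, on the circle |z| = r):
  p(3) = (-1)·3^0 + (2)·3^1 + (1)·3^2 + (-2)·3^3 = -40.
  |p(3)| = 40.
Check: |p(3)| = 40 ≤ 70 = M_tri(3). ✓ Equality does not hold at z = 3 (the coefficients have mixed signs, so the terms do not all align in phase there).

M_tri(3) = 70; |p(3)| = 40; equality at z=3: no.


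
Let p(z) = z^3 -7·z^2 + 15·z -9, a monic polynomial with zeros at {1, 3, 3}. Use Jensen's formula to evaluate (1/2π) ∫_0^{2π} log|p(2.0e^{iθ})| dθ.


Zeros: 1, 3, 3; r = 2.0.
Inside |z| < r: 1. Outside (|z| ≥ r): 3, 3.
p(0) = -9, so log|p(0)| = log(9) = 2.1972.
Apply Jensen: I(r) = log|p(0)| + Σ_k log(r/|z_k|), summed over zeros inside |z| < r.
  log(r/|z_k|) for z_k = 1: log(2.0/1) = 0.6931
  Outside zeros (3, 3) contribute nothing to the Jensen sum.
Sum over inside zeros: 0.6931.
I(r) = log|p(0)| + (inside sum) = 2.1972 + 0.6931 = 2.8904.
Note: since some zeros are outside |z| ≤ r, the simplified n·log(r) form does NOT apply — only the inside zeros contribute.

I(r) ≈ 2.8904.


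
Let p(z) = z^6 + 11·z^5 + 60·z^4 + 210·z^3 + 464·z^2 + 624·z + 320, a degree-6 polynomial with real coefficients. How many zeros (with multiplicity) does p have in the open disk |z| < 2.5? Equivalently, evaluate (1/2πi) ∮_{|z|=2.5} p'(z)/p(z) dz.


The zeros of p are: -4, (-2 + 2i), (-2 - 2i), (-1 + 3i), (-1 - 3i), -1.
Their magnitudes are: 4, 2.828, 2.828, 3.162, 3.162, 1.
Zeros with |z| < R = 2.5: -1.
Count = 1.
By the argument principle, (1/2πi) ∮_{|z|=R} p'(z)/p(z) dz equals exactly this count.

Number of zeros inside |z| < 2.5: 1.


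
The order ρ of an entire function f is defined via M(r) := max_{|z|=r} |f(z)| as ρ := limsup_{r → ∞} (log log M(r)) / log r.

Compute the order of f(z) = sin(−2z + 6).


sin(w) is a linear combination of e^{iw} and e^{−iw} (or e^w, e^{−w} in the hyperbolic case), so |sin(w)| ≤ e^{|w|}. With w = −2z + 6, |w| ≤ 2|z| + 6 = 2r + 6 on |z| = r, giving M(r) ≤ e^{2r + 6}, so ρ ≤ 1. On a suitable ray (z = it for sin/cos; z = t for sinh/cosh, t real → ∞), |sin(−2z + 6)| grows like e^{2|t|}/2, so ρ ≥ 1. Hence ρ = 1.
Therefore ρ = 1.

Order ρ = 1.


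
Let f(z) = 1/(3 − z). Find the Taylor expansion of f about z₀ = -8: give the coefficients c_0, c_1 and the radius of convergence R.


Let w = z − z₀, so z = z₀ + w.
Then 3 − z = 3 − (z₀ + w) = (3 − z₀) − w = 11 − w.
f(z) = 1/(11 − w) = (1/(11)) · 1/(1 − w/(11)) = Σ_{n≥0} w^n / (11)^(n+1).
So c_n = 1/(11)^(n+1):
  c_0 = 1/(11)^1 = 1/11.
  c_1 = 1/(11)^2 = 1/121.
The series is valid for |w/d| < 1, i.e. |z − z₀| < |d|.
Radius of convergence: R = |3 − z₀| = |11| = 11 (distance from z₀ to the singularity z = 3).

c_0 = 1/11, c_1 = 1/121; R = 11.


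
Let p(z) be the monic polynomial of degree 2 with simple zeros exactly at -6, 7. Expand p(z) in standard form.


The polynomial is p(z) = ∏_{α ∈ S} (z − α), where S = {-6, 7}.
Expanding the product yields: p(z) = z^2 -z -42.
The resulting polynomial has degree 2 and real coefficients as required.

p(z) = z^2 -z -42.


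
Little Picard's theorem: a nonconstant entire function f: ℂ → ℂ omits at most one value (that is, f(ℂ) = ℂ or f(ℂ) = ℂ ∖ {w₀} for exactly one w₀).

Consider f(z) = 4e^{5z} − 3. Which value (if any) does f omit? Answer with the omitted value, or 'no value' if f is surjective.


Little Picard bounds the complement of f(ℂ) to at most one point.
e^{5z} is never zero on ℂ, so 4·e^{5z} takes every value in ℂ ∖ {0}. Adding -3 shifts the range to ℂ ∖ {-3}. Thus f omits exactly the value -3.

Omitted value: -3.


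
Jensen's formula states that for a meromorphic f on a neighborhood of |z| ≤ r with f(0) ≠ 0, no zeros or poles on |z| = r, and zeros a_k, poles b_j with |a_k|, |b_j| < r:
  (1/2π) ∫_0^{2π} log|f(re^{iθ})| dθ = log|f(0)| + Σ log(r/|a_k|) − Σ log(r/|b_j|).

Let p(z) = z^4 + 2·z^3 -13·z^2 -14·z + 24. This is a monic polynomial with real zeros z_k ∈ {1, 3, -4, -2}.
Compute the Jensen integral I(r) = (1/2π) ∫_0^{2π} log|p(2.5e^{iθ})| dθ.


Zeros: -4, -2, 1, 3; r = 2.5.
Inside |z| < r: -2, 1. Outside (|z| ≥ r): -4, 3.
p(0) = 24, so log|p(0)| = log(24) = 3.1781.
Apply Jensen: I(r) = log|p(0)| + Σ_k log(r/|z_k|), summed over zeros inside |z| < r.
  log(r/|z_k|) for z_k = 1: log(2.5/1) = 0.9163
  log(r/|z_k|) for z_k = -2: log(2.5/2) = 0.2231
  Outside zeros (-4, 3) contribute nothing to the Jensen sum.
Sum over inside zeros: 1.1394.
I(r) = log|p(0)| + (inside sum) = 3.1781 + 1.1394 = 4.3175.
Note: since some zeros are outside |z| ≤ r, the simplified n·log(r) form does NOT apply — only the inside zeros contribute.

I(r) ≈ 4.3175.


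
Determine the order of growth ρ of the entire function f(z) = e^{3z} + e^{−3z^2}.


Each summand is entire of order 1 and 2 respectively (as in the single-exponential case). The order of a sum is at most the max of the orders, so ρ ≤ 2. For the lower bound: on |z|=r choose arg z so that -3z^2 is real positive; then |e^{-3z^2}| = e^{3r^2} while |e^{3z}| ≤ e^{3r^1} = o(e^{3r^2}). So |f| ≥ e^{3r^2}(1 − o(1)) and ρ ≥ 2. Hence ρ = max(1, 2) = 2.
Therefore ρ = 2.

Order ρ = 2.


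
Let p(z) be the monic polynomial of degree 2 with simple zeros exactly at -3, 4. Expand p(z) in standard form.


The polynomial is p(z) = ∏_{α ∈ S} (z − α), where S = {-3, 4}.
Expanding the product yields: p(z) = z^2 -z -12.
The resulting polynomial has degree 2 and real coefficients as required.

p(z) = z^2 -z -12.


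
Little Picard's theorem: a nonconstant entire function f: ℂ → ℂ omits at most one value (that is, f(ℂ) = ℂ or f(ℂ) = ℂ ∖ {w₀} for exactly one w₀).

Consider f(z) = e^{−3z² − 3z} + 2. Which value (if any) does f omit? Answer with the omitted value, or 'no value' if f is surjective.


Little Picard bounds the complement of f(ℂ) to at most one point.
The exponent g(z) = −3z² − 3z is a nonconstant polynomial, hence surjective onto ℂ. So e^{g(z)} takes every value in {e^w : w ∈ ℂ} = ℂ ∖ {0}. Adding 2 shifts the range to ℂ ∖ {2}. f omits exactly 2.

Omitted value: 2.


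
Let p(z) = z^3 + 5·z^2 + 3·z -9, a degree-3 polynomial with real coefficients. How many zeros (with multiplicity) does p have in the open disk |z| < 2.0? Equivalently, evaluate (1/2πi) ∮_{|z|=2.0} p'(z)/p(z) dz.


The zeros of p are: -3, -3, 1.
Their magnitudes are: 3, 3, 1.
Zeros with |z| < R = 2.0: 1.
Count = 1.
By the argument principle, (1/2πi) ∮_{|z|=R} p'(z)/p(z) dz equals exactly this count.

Number of zeros inside |z| < 2.0: 1.


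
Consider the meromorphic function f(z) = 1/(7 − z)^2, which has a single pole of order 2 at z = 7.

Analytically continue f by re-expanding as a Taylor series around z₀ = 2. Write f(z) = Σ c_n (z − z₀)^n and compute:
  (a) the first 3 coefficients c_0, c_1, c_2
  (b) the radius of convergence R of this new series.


Let w = z − z₀, so z = z₀ + w.
Then 7 − z = 7 − (z₀ + w) = (7 − z₀) − w = 5 − w.
f(z) = 1/(5 − w)^2 = (1/(5)^2) · (1 − w/(5))^{−2}.
By the binomial series (1−u)^{−2} = Σ_{n≥0} C(n+1, 1) u^n for |u|<1, with u = w/(5):
  c_n = C(n+1, 1) / (5)^(n+2).
  c_0 = 1/(5)^2 = 1/25.
  c_1 = 2/(5)^3 = 2/125.
  c_2 = 3/(5)^4 = 3/625.
The series is valid for |w/d| < 1, i.e. |z − z₀| < |d|.
Radius of convergence: R = |7 − z₀| = |5| = 5 (distance from z₀ to the singularity z = 7).

c_0 = 1/25, c_1 = 2/125, c_2 = 3/625; R = 5.


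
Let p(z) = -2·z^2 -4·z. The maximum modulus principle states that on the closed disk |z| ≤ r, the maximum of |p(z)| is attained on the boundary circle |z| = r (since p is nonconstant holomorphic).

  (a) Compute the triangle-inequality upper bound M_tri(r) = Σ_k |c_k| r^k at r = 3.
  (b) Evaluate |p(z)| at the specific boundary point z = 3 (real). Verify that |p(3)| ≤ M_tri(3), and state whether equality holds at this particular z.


Coefficients: c_0 = 0, c_1 = -4, c_2 = -2. Radius r = 3.
Part (a). Triangle bound: M_tri(r) = Σ_k |c_k| r^k
  = |0|·3^0 + |-4|·3^1 + |-2|·3^2
  = 0 + 12 + 18 = 30.
This bounds M(r) := max_{|z|=r} |p(z)| from above; equality holds iff all terms c_k z^k can be made to align in phase at a single z on |z|=r.
Part (b). At z = 3 (real, on the circle |z| = r):
  p(3) = (0)·3^0 + (-4)·3^1 + (-2)·3^2 = -30.
  |p(3)| = 30.
Since all nonzero coefficients share the same sign, |p(3)| = 30 = M_tri(3); the triangle bound is attained at z = 3, so in fact M(r) = 30.

M_tri(3) = 30; |p(3)| = 30; equality at z=3: yes.


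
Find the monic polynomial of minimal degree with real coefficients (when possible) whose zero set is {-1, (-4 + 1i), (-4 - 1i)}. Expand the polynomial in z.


The polynomial is p(z) = ∏_{α ∈ S} (z − α), where S = {-1, (-4 + 1i), (-4 - 1i)}.
Expanding the product yields: p(z) = z^3 + 9·z^2 + 25·z + 17.
Note conjugate pairs combine to real quadratics: (z − (-4+1i))(z − (-4−1i)) = z² + 8z + 17.
The resulting polynomial has degree 3 and real coefficients as required.

p(z) = z^3 + 9·z^2 + 25·z + 17.


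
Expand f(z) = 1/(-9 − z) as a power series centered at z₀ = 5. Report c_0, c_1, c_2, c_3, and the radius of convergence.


Let w = z − z₀, so z = z₀ + w.
Then -9 − z = -9 − (z₀ + w) = (-9 − z₀) − w = -14 − w.
f(z) = 1/(-14 − w) = (1/(-14)) · 1/(1 − w/(-14)) = Σ_{n≥0} w^n / (-14)^(n+1).
So c_n = 1/(-14)^(n+1):
  c_0 = 1/(-14)^1 = -1/14.
  c_1 = 1/(-14)^2 = 1/196.
  c_2 = 1/(-14)^3 = -1/2744.
  c_3 = 1/(-14)^4 = 1/38416.
The series is valid for |w/d| < 1, i.e. |z − z₀| < |d|.
Radius of convergence: R = |-9 − z₀| = |-14| = 14 (distance from z₀ to the singularity z = -9).

c_0 = -1/14, c_1 = 1/196, c_2 = -1/2744, c_3 = 1/38416; R = 14.


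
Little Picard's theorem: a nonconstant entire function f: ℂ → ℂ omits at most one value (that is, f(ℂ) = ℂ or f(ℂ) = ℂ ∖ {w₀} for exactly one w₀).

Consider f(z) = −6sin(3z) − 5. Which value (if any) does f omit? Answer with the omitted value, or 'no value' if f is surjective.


Little Picard bounds the complement of f(ℂ) to at most one point.
sin is entire and surjective onto ℂ: for every w ∈ ℂ, sin(ζ) = w has a solution ζ ∈ ℂ (e.g., via the complex inverse arcsin). With ζ = 3z this gives z = ζ/(3). Then -6·sin(3z) takes every value in -6·ℂ = ℂ, and adding -5 is a bijection of ℂ. So f is surjective and omits no value. (Note: only on the real line is sin bounded by [−1, 1].)

Omitted value: no value.


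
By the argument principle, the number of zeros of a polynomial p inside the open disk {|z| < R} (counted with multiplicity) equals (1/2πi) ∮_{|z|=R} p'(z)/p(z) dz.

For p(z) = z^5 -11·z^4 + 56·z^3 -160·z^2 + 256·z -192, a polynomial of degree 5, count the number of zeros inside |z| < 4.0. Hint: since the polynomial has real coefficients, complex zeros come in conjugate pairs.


The zeros of p are: 3, (2 + 2i), (2 - 2i), (2 + 2i), (2 - 2i).
Their magnitudes are: 3, 2.828, 2.828, 2.828, 2.828.
Zeros with |z| < R = 4.0: 3, (2 + 2i), (2 - 2i), (2 + 2i), (2 - 2i).
Count = 5.
By the argument principle, (1/2πi) ∮_{|z|=R} p'(z)/p(z) dz equals exactly this count.

Number of zeros inside |z| < 4.0: 5.


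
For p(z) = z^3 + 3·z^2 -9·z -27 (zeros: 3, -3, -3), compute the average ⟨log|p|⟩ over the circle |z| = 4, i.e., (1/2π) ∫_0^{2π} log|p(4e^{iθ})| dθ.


Zeros: -3, -3, 3; r = 4.
Inside |z| < r: -3, -3, 3. Outside (|z| ≥ r): ∅.
p(0) = -27, so log|p(0)| = log(27) = 3.2958.
Apply Jensen: I(r) = log|p(0)| + Σ_k log(r/|z_k|), summed over zeros inside |z| < r.
  log(r/|z_k|) for z_k = 3: log(4/3) = 0.2877
  log(r/|z_k|) for z_k = -3: log(4/3) = 0.2877
  log(r/|z_k|) for z_k = -3: log(4/3) = 0.2877
Sum over inside zeros: 0.8630.
I(r) = log|p(0)| + (inside sum) = 3.2958 + 0.8630 = 4.1589.
Closed form (all zeros inside, monic): I(r) = n·log(r) = 3·log(4) = 4.1589. ✓

I(r) ≈ 4.1589.


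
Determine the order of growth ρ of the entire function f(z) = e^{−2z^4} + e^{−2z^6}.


Each summand is entire of order 4 and 6 respectively (as in the single-exponential case). The order of a sum is at most the max of the orders, so ρ ≤ 6. For the lower bound: on |z|=r choose arg z so that -2z^6 is real positive; then |e^{-2z^6}| = e^{2r^6} while |e^{-2z^4}| ≤ e^{2r^4} = o(e^{2r^6}). So |f| ≥ e^{2r^6}(1 − o(1)) and ρ ≥ 6. Hence ρ = max(4, 6) = 6.
Therefore ρ = 6.

Order ρ = 6.


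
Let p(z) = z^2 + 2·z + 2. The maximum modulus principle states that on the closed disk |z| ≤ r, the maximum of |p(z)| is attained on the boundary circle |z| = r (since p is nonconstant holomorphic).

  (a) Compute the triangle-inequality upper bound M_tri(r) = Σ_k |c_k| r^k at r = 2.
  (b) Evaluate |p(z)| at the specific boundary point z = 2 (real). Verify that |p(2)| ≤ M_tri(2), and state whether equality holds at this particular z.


Coefficients: c_0 = 2, c_1 = 2, c_2 = 1. Radius r = 2.
Part (a). Triangle bound: M_tri(r) = Σ_k |c_k| r^k
  = |2|·2^0 + |2|·2^1 + |1|·2^2
  = 2 + 4 + 4 = 10.
This bounds M(r) := max_{|z|=r} |p(z)| from above; equality holds iff all terms c_k z^k can be made to align in phase at a single z on |z|=r.
Part (b). At z = 2 (real, on the circle |z| = r):
  p(2) = (2)·2^0 + (2)·2^1 + (1)·2^2 = 10.
  |p(2)| = 10.
Since all nonzero coefficients share the same sign, |p(2)| = 10 = M_tri(2); the triangle bound is attained at z = 2, so in fact M(r) = 10.

M_tri(2) = 10; |p(2)| = 10; equality at z=2: yes.


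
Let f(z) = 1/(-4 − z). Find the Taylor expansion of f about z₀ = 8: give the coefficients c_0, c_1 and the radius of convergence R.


Let w = z − z₀, so z = z₀ + w.
Then -4 − z = -4 − (z₀ + w) = (-4 − z₀) − w = -12 − w.
f(z) = 1/(-12 − w) = (1/(-12)) · 1/(1 − w/(-12)) = Σ_{n≥0} w^n / (-12)^(n+1).
So c_n = 1/(-12)^(n+1):
  c_0 = 1/(-12)^1 = -1/12.
  c_1 = 1/(-12)^2 = 1/144.
The series is valid for |w/d| < 1, i.e. |z − z₀| < |d|.
Radius of convergence: R = |-4 − z₀| = |-12| = 12 (distance from z₀ to the singularity z = -4).

c_0 = -1/12, c_1 = 1/144; R = 12.


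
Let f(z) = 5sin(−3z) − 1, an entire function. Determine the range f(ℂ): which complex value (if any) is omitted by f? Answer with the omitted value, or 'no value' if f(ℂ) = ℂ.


Little Picard bounds the complement of f(ℂ) to at most one point.
sin is entire and surjective onto ℂ: for every w ∈ ℂ, sin(ζ) = w has a solution ζ ∈ ℂ (e.g., via the complex inverse arcsin). With ζ = −3z this gives z = ζ/(-3). Then 5·sin(−3z) takes every value in 5·ℂ = ℂ, and adding -1 is a bijection of ℂ. So f is surjective and omits no value. (Note: only on the real line is sin bounded by [−1, 1].)

Omitted value: no value.


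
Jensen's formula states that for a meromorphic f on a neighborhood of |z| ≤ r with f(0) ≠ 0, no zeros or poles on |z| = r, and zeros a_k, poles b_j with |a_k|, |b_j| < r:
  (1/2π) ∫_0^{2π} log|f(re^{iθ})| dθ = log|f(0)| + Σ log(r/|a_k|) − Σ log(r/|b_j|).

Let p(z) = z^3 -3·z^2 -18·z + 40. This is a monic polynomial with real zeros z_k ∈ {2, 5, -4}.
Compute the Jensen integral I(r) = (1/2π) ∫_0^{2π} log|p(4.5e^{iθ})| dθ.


Zeros: -4, 2, 5; r = 4.5.
Inside |z| < r: -4, 2. Outside (|z| ≥ r): 5.
p(0) = 40, so log|p(0)| = log(40) = 3.6889.
Apply Jensen: I(r) = log|p(0)| + Σ_k log(r/|z_k|), summed over zeros inside |z| < r.
  log(r/|z_k|) for z_k = 2: log(4.5/2) = 0.8109
  log(r/|z_k|) for z_k = -4: log(4.5/4) = 0.1178
  Outside zeros (5) contribute nothing to the Jensen sum.
Sum over inside zeros: 0.9287.
I(r) = log|p(0)| + (inside sum) = 3.6889 + 0.9287 = 4.6176.
Note: since some zeros are outside |z| ≤ r, the simplified n·log(r) form does NOT apply — only the inside zeros contribute.

I(r) ≈ 4.6176.


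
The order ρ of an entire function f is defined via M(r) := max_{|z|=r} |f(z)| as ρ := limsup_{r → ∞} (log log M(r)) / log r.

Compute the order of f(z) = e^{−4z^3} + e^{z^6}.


Each summand is entire of order 3 and 6 respectively (as in the single-exponential case). The order of a sum is at most the max of the orders, so ρ ≤ 6. For the lower bound: on |z|=r choose arg z so that 1z^6 is real positive; then |e^{1z^6}| = e^{1r^6} while |e^{-4z^3}| ≤ e^{4r^3} = o(e^{1r^6}). So |f| ≥ e^{1r^6}(1 − o(1)) and ρ ≥ 6. Hence ρ = max(3, 6) = 6.
Therefore ρ = 6.

Order ρ = 6.


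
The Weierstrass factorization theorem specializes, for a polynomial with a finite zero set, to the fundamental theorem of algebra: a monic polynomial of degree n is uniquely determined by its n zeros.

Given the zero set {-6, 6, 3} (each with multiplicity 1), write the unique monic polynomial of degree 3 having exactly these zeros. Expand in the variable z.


The polynomial is p(z) = ∏_{α ∈ S} (z − α), where S = {-6, 6, 3}.
Expanding the product yields: p(z) = z^3 -3·z^2 -36·z + 108.
The resulting polynomial has degree 3 and real coefficients as required.

p(z) = z^3 -3·z^2 -36·z + 108.


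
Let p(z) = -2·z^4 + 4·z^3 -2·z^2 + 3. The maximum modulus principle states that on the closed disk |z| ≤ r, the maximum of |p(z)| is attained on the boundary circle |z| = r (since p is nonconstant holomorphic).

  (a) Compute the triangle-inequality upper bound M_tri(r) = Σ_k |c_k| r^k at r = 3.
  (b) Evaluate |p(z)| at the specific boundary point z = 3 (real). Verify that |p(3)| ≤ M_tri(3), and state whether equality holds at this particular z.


Coefficients: c_0 = 3, c_1 = 0, c_2 = -2, c_3 = 4, c_4 = -2. Radius r = 3.
Part (a). Triangle bound: M_tri(r) = Σ_k |c_k| r^k
  = |3|·3^0 + |0|·3^1 + |-2|·3^2 + |4|·3^3 + |-2|·3^4
  = 3 + 0 + 18 + 108 + 162 = 291.
This bounds M(r) := max_{|z|=r} |p(z)| from above; equality holds iff all terms c_k z^k can be made to align in phase at a single z on |z|=r.
Part (b). At z = 3 (real, on the circle |z| = r):
  p(3) = (3)·3^0 + (0)·3^1 + (-2)·3^2 + (4)·3^3 + (-2)·3^4 = -69.
  |p(3)| = 69.
Check: |p(3)| = 69 ≤ 291 = M_tri(3). ✓ Equality does not hold at z = 3 (the coefficients have mixed signs, so the terms do not all align in phase there).

M_tri(3) = 291; |p(3)| = 69; equality at z=3: no.


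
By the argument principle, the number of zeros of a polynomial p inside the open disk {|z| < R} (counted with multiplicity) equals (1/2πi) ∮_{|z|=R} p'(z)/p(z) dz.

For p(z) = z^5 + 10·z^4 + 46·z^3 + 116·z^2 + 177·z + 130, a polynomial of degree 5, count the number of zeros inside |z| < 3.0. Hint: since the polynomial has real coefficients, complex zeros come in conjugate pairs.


The zeros of p are: -2, (-1 + 2i), (-1 - 2i), (-3 + 2i), (-3 - 2i).
Their magnitudes are: 2, 2.236, 2.236, 3.606, 3.606.
Zeros with |z| < R = 3.0: -2, (-1 + 2i), (-1 - 2i).
Count = 3.
By the argument principle, (1/2πi) ∮_{|z|=R} p'(z)/p(z) dz equals exactly this count.

Number of zeros inside |z| < 3.0: 3.


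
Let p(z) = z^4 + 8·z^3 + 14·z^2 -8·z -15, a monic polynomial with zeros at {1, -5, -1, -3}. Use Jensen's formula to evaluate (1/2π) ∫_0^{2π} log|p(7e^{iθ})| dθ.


Zeros: -5, -3, -1, 1; r = 7.
Inside |z| < r: -5, -3, -1, 1. Outside (|z| ≥ r): ∅.
p(0) = -15, so log|p(0)| = log(15) = 2.7081.
Apply Jensen: I(r) = log|p(0)| + Σ_k log(r/|z_k|), summed over zeros inside |z| < r.
  log(r/|z_k|) for z_k = 1: log(7/1) = 1.9459
  log(r/|z_k|) for z_k = -5: log(7/5) = 0.3365
  log(r/|z_k|) for z_k = -1: log(7/1) = 1.9459
  log(r/|z_k|) for z_k = -3: log(7/3) = 0.8473
Sum over inside zeros: 5.0756.
I(r) = log|p(0)| + (inside sum) = 2.7081 + 5.0756 = 7.7836.
Closed form (all zeros inside, monic): I(r) = n·log(r) = 4·log(7) = 7.7836. ✓

I(r) ≈ 7.7836.


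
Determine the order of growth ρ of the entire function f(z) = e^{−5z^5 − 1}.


|e^{−5z^5 − 1}| = e^{Re(-5·z^5) + -1} ≤ e^{5|z|^5 + -1} = e^{5r^5 + -1} on |z| = r, so ρ ≤ 5. Choosing z on |z|=r so that -5·z^5 is real positive (always possible by picking arg z appropriately) gives |f(z)| = e^{5r^5 + -1}, matching the bound. The additive constant -1 does not affect log log M(r) ~ 5·log r. Hence ρ = 5.
Therefore ρ = 5.

Order ρ = 5.


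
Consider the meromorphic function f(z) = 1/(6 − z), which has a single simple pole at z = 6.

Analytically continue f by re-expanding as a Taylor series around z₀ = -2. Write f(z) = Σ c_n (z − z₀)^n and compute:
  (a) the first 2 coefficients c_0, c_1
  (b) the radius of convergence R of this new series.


Let w = z − z₀, so z = z₀ + w.
Then 6 − z = 6 − (z₀ + w) = (6 − z₀) − w = 8 − w.
f(z) = 1/(8 − w) = (1/(8)) · 1/(1 − w/(8)) = Σ_{n≥0} w^n / (8)^(n+1).
So c_n = 1/(8)^(n+1):
  c_0 = 1/(8)^1 = 1/8.
  c_1 = 1/(8)^2 = 1/64.
The series is valid for |w/d| < 1, i.e. |z − z₀| < |d|.
Radius of convergence: R = |6 − z₀| = |8| = 8 (distance from z₀ to the singularity z = 6).

c_0 = 1/8, c_1 = 1/64; R = 8.


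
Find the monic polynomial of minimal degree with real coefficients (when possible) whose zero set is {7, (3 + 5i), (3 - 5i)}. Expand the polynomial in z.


The polynomial is p(z) = ∏_{α ∈ S} (z − α), where S = {7, (3 + 5i), (3 - 5i)}.
Expanding the product yields: p(z) = z^3 -13·z^2 + 76·z -238.
Note conjugate pairs combine to real quadratics: (z − (3+5i))(z − (3−5i)) = z² − 6z + 34.
The resulting polynomial has degree 3 and real coefficients as required.

p(z) = z^3 -13·z^2 + 76·z -238.


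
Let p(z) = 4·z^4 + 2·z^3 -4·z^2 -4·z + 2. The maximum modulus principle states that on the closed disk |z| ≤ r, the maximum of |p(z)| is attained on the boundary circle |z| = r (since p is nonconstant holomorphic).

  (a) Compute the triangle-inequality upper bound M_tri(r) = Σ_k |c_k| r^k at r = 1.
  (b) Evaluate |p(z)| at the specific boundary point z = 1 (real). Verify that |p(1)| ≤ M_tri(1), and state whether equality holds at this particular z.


Coefficients: c_0 = 2, c_1 = -4, c_2 = -4, c_3 = 2, c_4 = 4. Radius r = 1.
Part (a). Triangle bound: M_tri(r) = Σ_k |c_k| r^k
  = |2|·1^0 + |-4|·1^1 + |-4|·1^2 + |2|·1^3 + |4|·1^4
  = 2 + 4 + 4 + 2 + 4 = 16.
This bounds M(r) := max_{|z|=r} |p(z)| from above; equality holds iff all terms c_k z^k can be made to align in phase at a single z on |z|=r.
Part (b). At z = 1 (real, on the circle |z| = r):
  p(1) = (2)·1^0 + (-4)·1^1 + (-4)·1^2 + (2)·1^3 + (4)·1^4 = 0.
  |p(1)| = 0.
Check: |p(1)| = 0 ≤ 16 = M_tri(1). ✓ Equality does not hold at z = 1 (the coefficients have mixed signs, so the terms do not all align in phase there).

M_tri(1) = 16; |p(1)| = 0; equality at z=1: no.


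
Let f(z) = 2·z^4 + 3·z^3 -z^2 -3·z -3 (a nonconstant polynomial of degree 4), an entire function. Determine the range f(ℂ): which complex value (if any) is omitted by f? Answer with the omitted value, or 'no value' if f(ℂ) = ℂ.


Little Picard bounds the complement of f(ℂ) to at most one point.
For every w ∈ ℂ, the equation p(z) − w = 0 is a nonconstant polynomial in z and hence has at least one root by the fundamental theorem of algebra. So p is surjective onto ℂ, omitting no value.

Omitted value: no value.


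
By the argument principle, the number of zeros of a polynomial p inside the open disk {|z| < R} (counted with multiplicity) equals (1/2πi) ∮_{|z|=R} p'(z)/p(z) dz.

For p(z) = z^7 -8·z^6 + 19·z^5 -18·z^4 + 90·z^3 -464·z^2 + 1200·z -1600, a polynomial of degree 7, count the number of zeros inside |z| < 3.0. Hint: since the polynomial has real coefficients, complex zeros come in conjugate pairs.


The zeros of p are: 4, (1 + 2i), (1 - 2i), (-2 + 2i), (-2 - 2i), (3 + 1i), (3 - 1i).
Their magnitudes are: 4, 2.236, 2.236, 2.828, 2.828, 3.162, 3.162.
Zeros with |z| < R = 3.0: (1 + 2i), (1 - 2i), (-2 + 2i), (-2 - 2i).
Count = 4.
By the argument principle, (1/2πi) ∮_{|z|=R} p'(z)/p(z) dz equals exactly this count.

Number of zeros inside |z| < 3.0: 4.


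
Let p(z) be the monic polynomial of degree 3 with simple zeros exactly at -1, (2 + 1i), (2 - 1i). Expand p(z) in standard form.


The polynomial is p(z) = ∏_{α ∈ S} (z − α), where S = {-1, (2 + 1i), (2 - 1i)}.
Expanding the product yields: p(z) = z^3 -3·z^2 + z + 5.
Note conjugate pairs combine to real quadratics: (z − (2+1i))(z − (2−1i)) = z² − 4z + 5.
The resulting polynomial has degree 3 and real coefficients as required.

p(z) = z^3 -3·z^2 + z + 5.


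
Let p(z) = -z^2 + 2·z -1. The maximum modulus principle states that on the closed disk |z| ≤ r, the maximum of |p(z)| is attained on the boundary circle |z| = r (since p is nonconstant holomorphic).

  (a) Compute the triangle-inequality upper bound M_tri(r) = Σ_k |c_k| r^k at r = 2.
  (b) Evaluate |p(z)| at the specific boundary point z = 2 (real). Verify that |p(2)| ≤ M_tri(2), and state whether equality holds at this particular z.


Coefficients: c_0 = -1, c_1 = 2, c_2 = -1. Radius r = 2.
Part (a). Triangle bound: M_tri(r) = Σ_k |c_k| r^k
  = |-1|·2^0 + |2|·2^1 + |-1|·2^2
  = 1 + 4 + 4 = 9.
This bounds M(r) := max_{|z|=r} |p(z)| from above; equality holds iff all terms c_k z^k can be made to align in phase at a single z on |z|=r.
Part (b). At z = 2 (real, on the circle |z| = r):
  p(2) = (-1)·2^0 + (2)·2^1 + (-1)·2^2 = -1.
  |p(2)| = 1.
Check: |p(2)| = 1 ≤ 9 = M_tri(2). ✓ Equality does not hold at z = 2 (the coefficients have mixed signs, so the terms do not all align in phase there).

M_tri(2) = 9; |p(2)| = 1; equality at z=2: no.


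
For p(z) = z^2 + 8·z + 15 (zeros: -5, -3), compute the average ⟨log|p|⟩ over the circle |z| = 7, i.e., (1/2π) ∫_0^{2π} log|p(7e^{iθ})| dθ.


Zeros: -5, -3; r = 7.
Inside |z| < r: -5, -3. Outside (|z| ≥ r): ∅.
p(0) = 15, so log|p(0)| = log(15) = 2.7081.
Apply Jensen: I(r) = log|p(0)| + Σ_k log(r/|z_k|), summed over zeros inside |z| < r.
  log(r/|z_k|) for z_k = -5: log(7/5) = 0.3365
  log(r/|z_k|) for z_k = -3: log(7/3) = 0.8473
Sum over inside zeros: 1.1838.
I(r) = log|p(0)| + (inside sum) = 2.7081 + 1.1838 = 3.8918.
Closed form (all zeros inside, monic): I(r) = n·log(r) = 2·log(7) = 3.8918. ✓

I(r) ≈ 3.8918.


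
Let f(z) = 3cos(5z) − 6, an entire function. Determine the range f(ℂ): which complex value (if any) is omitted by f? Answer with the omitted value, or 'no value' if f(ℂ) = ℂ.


Little Picard bounds the complement of f(ℂ) to at most one point.
cos is entire and surjective onto ℂ: for every w ∈ ℂ, cos(ζ) = w has a solution ζ ∈ ℂ (e.g., via the complex inverse arccos). With ζ = 5z this gives z = ζ/(5). Then 3·cos(5z) takes every value in 3·ℂ = ℂ, and adding -6 is a bijection of ℂ. So f is surjective and omits no value. (Note: only on the real line is cos bounded by [−1, 1].)

Omitted value: no value.


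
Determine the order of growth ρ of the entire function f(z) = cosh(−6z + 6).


cosh(w) is a linear combination of e^{iw} and e^{−iw} (or e^w, e^{−w} in the hyperbolic case), so |cosh(w)| ≤ e^{|w|}. With w = −6z + 6, |w| ≤ 6|z| + 6 = 6r + 6 on |z| = r, giving M(r) ≤ e^{6r + 6}, so ρ ≤ 1. On a suitable ray (z = it for sin/cos; z = t for sinh/cosh, t real → ∞), |cosh(−6z + 6)| grows like e^{6|t|}/2, so ρ ≥ 1. Hence ρ = 1.
Therefore ρ = 1.

Order ρ = 1.


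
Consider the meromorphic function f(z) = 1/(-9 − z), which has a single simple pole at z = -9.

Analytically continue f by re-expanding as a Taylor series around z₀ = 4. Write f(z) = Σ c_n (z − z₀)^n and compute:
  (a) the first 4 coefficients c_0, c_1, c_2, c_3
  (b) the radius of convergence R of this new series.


Let w = z − z₀, so z = z₀ + w.
Then -9 − z = -9 − (z₀ + w) = (-9 − z₀) − w = -13 − w.
f(z) = 1/(-13 − w) = (1/(-13)) · 1/(1 − w/(-13)) = Σ_{n≥0} w^n / (-13)^(n+1).
So c_n = 1/(-13)^(n+1):
  c_0 = 1/(-13)^1 = -1/13.
  c_1 = 1/(-13)^2 = 1/169.
  c_2 = 1/(-13)^3 = -1/2197.
  c_3 = 1/(-13)^4 = 1/28561.
The series is valid for |w/d| < 1, i.e. |z − z₀| < |d|.
Radius of convergence: R = |-9 − z₀| = |-13| = 13 (distance from z₀ to the singularity z = -9).

c_0 = -1/13, c_1 = 1/169, c_2 = -1/2197, c_3 = 1/28561; R = 13.


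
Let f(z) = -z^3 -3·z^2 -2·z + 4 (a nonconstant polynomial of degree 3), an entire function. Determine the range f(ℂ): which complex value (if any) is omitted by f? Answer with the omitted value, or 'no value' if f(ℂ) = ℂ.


Little Picard bounds the complement of f(ℂ) to at most one point.
For every w ∈ ℂ, the equation p(z) − w = 0 is a nonconstant polynomial in z and hence has at least one root by the fundamental theorem of algebra. So p is surjective onto ℂ, omitting no value.

Omitted value: no value.


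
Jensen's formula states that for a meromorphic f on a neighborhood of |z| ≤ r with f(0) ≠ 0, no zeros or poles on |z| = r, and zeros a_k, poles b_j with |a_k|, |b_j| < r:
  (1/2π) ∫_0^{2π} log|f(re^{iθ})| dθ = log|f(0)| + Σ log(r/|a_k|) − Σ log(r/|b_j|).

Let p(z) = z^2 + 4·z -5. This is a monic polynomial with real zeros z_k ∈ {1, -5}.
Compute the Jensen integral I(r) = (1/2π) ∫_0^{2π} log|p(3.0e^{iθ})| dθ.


Zeros: -5, 1; r = 3.0.
Inside |z| < r: 1. Outside (|z| ≥ r): -5.
p(0) = -5, so log|p(0)| = log(5) = 1.6094.
Apply Jensen: I(r) = log|p(0)| + Σ_k log(r/|z_k|), summed over zeros inside |z| < r.
  log(r/|z_k|) for z_k = 1: log(3.0/1) = 1.0986
  Outside zeros (-5) contribute nothing to the Jensen sum.
Sum over inside zeros: 1.0986.
I(r) = log|p(0)| + (inside sum) = 1.6094 + 1.0986 = 2.7081.
Note: since some zeros are outside |z| ≤ r, the simplified n·log(r) form does NOT apply — only the inside zeros contribute.

I(r) ≈ 2.7081.


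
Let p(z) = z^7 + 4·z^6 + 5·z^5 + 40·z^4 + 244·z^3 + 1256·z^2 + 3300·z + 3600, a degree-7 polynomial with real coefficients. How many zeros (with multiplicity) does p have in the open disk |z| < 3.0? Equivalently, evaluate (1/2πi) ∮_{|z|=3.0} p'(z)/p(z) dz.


The zeros of p are: -4, (-2 + 1i), (-2 - 1i), (-1 + 3i), (-1 - 3i), (3 + 3i), (3 - 3i).
Their magnitudes are: 4, 2.236, 2.236, 3.162, 3.162, 4.243, 4.243.
Zeros with |z| < R = 3.0: (-2 + 1i), (-2 - 1i).
Count = 2.
By the argument principle, (1/2πi) ∮_{|z|=R} p'(z)/p(z) dz equals exactly this count.

Number of zeros inside |z| < 3.0: 2.


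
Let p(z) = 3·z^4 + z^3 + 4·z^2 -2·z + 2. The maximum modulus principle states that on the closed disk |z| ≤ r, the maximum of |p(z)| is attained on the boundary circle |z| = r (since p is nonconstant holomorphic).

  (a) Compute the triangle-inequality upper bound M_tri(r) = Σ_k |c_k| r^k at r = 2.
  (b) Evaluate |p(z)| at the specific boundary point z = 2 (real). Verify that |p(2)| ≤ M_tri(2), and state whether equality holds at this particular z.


Coefficients: c_0 = 2, c_1 = -2, c_2 = 4, c_3 = 1, c_4 = 3. Radius r = 2.
Part (a). Triangle bound: M_tri(r) = Σ_k |c_k| r^k
  = |2|·2^0 + |-2|·2^1 + |4|·2^2 + |1|·2^3 + |3|·2^4
  = 2 + 4 + 16 + 8 + 48 = 78.
This bounds M(r) := max_{|z|=r} |p(z)| from above; equality holds iff all terms c_k z^k can be made to align in phase at a single z on |z|=r.
Part (b). At z = 2 (real, on the circle |z| = r):
  p(2) = (2)·2^0 + (-2)·2^1 + (4)·2^2 + (1)·2^3 + (3)·2^4 = 70.
  |p(2)| = 70.
Check: |p(2)| = 70 ≤ 78 = M_tri(2). ✓ Equality does not hold at z = 2 (the coefficients have mixed signs, so the terms do not all align in phase there).

M_tri(2) = 78; |p(2)| = 70; equality at z=2: no.


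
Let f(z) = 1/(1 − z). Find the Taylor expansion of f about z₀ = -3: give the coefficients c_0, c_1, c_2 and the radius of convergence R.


Let w = z − z₀, so z = z₀ + w.
Then 1 − z = 1 − (z₀ + w) = (1 − z₀) − w = 4 − w.
f(z) = 1/(4 − w) = (1/(4)) · 1/(1 − w/(4)) = Σ_{n≥0} w^n / (4)^(n+1).
So c_n = 1/(4)^(n+1):
  c_0 = 1/(4)^1 = 1/4.
  c_1 = 1/(4)^2 = 1/16.
  c_2 = 1/(4)^3 = 1/64.
The series is valid for |w/d| < 1, i.e. |z − z₀| < |d|.
Radius of convergence: R = |1 − z₀| = |4| = 4 (distance from z₀ to the singularity z = 1).

c_0 = 1/4, c_1 = 1/16, c_2 = 1/64; R = 4.


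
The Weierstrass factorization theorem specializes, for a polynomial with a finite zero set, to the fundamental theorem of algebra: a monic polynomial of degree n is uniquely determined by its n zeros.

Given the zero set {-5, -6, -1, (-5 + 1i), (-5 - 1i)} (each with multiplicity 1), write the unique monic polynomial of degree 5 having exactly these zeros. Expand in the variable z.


The polynomial is p(z) = ∏_{α ∈ S} (z − α), where S = {-5, -6, -1, (-5 + 1i), (-5 - 1i)}.
Expanding the product yields: p(z) = z^5 + 22·z^4 + 187·z^3 + 752·z^2 + 1366·z + 780.
Note conjugate pairs combine to real quadratics: (z − (-5+1i))(z − (-5−1i)) = z² + 10z + 26.
The resulting polynomial has degree 5 and real coefficients as required.

p(z) = z^5 + 22·z^4 + 187·z^3 + 752·z^2 + 1366·z + 780.
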